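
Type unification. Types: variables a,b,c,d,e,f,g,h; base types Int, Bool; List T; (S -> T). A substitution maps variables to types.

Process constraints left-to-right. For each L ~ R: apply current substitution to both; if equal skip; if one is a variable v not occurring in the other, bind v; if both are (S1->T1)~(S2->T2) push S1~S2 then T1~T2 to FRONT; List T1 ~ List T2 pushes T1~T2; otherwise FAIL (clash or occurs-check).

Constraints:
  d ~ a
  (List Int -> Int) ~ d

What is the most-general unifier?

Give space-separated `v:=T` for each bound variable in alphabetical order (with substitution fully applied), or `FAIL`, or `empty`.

Answer: a:=(List Int -> Int) d:=(List Int -> Int)

Derivation:
step 1: unify d ~ a  [subst: {-} | 1 pending]
  bind d := a
step 2: unify (List Int -> Int) ~ a  [subst: {d:=a} | 0 pending]
  bind a := (List Int -> Int)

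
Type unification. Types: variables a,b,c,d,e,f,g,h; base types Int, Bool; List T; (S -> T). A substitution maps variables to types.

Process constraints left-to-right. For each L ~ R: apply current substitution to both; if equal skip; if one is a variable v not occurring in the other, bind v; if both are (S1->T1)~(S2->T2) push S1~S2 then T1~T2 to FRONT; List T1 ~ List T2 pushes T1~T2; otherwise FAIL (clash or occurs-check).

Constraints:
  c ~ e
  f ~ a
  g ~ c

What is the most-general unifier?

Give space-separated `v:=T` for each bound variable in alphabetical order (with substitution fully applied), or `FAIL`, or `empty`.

step 1: unify c ~ e  [subst: {-} | 2 pending]
  bind c := e
step 2: unify f ~ a  [subst: {c:=e} | 1 pending]
  bind f := a
step 3: unify g ~ e  [subst: {c:=e, f:=a} | 0 pending]
  bind g := e

Answer: c:=e f:=a g:=e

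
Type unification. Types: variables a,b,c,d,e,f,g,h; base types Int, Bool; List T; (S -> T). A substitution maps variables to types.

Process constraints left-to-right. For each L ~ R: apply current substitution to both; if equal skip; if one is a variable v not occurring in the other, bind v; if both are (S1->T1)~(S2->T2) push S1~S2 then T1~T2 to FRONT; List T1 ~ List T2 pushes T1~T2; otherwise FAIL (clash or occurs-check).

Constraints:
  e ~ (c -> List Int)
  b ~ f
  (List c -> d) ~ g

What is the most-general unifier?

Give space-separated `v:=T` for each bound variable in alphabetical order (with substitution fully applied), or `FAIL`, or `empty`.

step 1: unify e ~ (c -> List Int)  [subst: {-} | 2 pending]
  bind e := (c -> List Int)
step 2: unify b ~ f  [subst: {e:=(c -> List Int)} | 1 pending]
  bind b := f
step 3: unify (List c -> d) ~ g  [subst: {e:=(c -> List Int), b:=f} | 0 pending]
  bind g := (List c -> d)

Answer: b:=f e:=(c -> List Int) g:=(List c -> d)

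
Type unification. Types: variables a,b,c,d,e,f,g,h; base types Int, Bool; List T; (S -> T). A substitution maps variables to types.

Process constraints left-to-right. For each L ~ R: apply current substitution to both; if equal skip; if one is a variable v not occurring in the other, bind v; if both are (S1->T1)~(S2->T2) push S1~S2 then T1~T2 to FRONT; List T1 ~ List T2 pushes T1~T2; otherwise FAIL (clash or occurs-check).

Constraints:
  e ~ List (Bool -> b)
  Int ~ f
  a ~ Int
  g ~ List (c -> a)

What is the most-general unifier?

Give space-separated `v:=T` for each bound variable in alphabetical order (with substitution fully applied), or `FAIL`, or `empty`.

Answer: a:=Int e:=List (Bool -> b) f:=Int g:=List (c -> Int)

Derivation:
step 1: unify e ~ List (Bool -> b)  [subst: {-} | 3 pending]
  bind e := List (Bool -> b)
step 2: unify Int ~ f  [subst: {e:=List (Bool -> b)} | 2 pending]
  bind f := Int
step 3: unify a ~ Int  [subst: {e:=List (Bool -> b), f:=Int} | 1 pending]
  bind a := Int
step 4: unify g ~ List (c -> Int)  [subst: {e:=List (Bool -> b), f:=Int, a:=Int} | 0 pending]
  bind g := List (c -> Int)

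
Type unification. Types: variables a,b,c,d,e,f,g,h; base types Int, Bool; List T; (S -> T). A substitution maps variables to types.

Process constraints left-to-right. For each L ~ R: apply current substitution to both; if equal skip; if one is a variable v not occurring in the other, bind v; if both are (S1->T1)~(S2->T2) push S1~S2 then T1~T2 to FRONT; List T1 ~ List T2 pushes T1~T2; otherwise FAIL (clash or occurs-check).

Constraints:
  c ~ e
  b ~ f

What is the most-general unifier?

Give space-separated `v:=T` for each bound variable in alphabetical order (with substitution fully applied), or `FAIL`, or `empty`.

step 1: unify c ~ e  [subst: {-} | 1 pending]
  bind c := e
step 2: unify b ~ f  [subst: {c:=e} | 0 pending]
  bind b := f

Answer: b:=f c:=e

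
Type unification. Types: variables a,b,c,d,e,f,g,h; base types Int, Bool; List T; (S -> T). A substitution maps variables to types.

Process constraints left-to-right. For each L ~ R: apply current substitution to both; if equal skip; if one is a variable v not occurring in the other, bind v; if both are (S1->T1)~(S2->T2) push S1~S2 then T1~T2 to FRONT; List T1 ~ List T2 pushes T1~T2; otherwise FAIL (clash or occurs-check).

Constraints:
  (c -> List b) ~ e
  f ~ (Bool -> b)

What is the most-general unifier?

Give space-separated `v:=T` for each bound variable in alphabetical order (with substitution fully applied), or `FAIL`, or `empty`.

step 1: unify (c -> List b) ~ e  [subst: {-} | 1 pending]
  bind e := (c -> List b)
step 2: unify f ~ (Bool -> b)  [subst: {e:=(c -> List b)} | 0 pending]
  bind f := (Bool -> b)

Answer: e:=(c -> List b) f:=(Bool -> b)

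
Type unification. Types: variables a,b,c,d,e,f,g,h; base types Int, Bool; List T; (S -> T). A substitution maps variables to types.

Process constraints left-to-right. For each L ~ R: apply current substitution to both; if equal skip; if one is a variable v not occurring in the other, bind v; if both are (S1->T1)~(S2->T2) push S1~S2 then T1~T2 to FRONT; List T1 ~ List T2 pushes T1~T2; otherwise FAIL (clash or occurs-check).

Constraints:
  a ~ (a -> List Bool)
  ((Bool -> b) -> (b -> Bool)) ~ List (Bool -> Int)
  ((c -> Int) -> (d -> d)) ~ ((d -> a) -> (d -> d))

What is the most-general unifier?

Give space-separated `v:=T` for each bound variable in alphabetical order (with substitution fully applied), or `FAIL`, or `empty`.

Answer: FAIL

Derivation:
step 1: unify a ~ (a -> List Bool)  [subst: {-} | 2 pending]
  occurs-check fail: a in (a -> List Bool)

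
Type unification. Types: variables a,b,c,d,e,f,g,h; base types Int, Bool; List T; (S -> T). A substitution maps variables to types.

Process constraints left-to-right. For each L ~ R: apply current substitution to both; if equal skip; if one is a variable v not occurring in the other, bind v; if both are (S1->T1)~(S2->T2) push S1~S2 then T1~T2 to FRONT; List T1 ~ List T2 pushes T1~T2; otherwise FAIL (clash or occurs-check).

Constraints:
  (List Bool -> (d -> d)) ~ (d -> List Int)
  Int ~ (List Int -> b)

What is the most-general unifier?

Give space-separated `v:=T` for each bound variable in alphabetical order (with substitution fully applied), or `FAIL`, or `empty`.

step 1: unify (List Bool -> (d -> d)) ~ (d -> List Int)  [subst: {-} | 1 pending]
  -> decompose arrow: push List Bool~d, (d -> d)~List Int
step 2: unify List Bool ~ d  [subst: {-} | 2 pending]
  bind d := List Bool
step 3: unify (List Bool -> List Bool) ~ List Int  [subst: {d:=List Bool} | 1 pending]
  clash: (List Bool -> List Bool) vs List Int

Answer: FAIL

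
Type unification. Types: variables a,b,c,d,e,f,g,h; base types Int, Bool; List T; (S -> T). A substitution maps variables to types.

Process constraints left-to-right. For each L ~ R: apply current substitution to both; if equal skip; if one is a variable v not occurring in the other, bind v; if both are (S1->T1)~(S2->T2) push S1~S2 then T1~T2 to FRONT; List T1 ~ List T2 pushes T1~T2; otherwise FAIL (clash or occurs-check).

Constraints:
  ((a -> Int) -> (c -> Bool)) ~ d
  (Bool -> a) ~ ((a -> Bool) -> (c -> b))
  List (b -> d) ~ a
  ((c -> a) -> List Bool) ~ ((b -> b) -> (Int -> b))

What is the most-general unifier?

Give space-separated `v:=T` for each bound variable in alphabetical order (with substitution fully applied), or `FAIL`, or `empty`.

Answer: FAIL

Derivation:
step 1: unify ((a -> Int) -> (c -> Bool)) ~ d  [subst: {-} | 3 pending]
  bind d := ((a -> Int) -> (c -> Bool))
step 2: unify (Bool -> a) ~ ((a -> Bool) -> (c -> b))  [subst: {d:=((a -> Int) -> (c -> Bool))} | 2 pending]
  -> decompose arrow: push Bool~(a -> Bool), a~(c -> b)
step 3: unify Bool ~ (a -> Bool)  [subst: {d:=((a -> Int) -> (c -> Bool))} | 3 pending]
  clash: Bool vs (a -> Bool)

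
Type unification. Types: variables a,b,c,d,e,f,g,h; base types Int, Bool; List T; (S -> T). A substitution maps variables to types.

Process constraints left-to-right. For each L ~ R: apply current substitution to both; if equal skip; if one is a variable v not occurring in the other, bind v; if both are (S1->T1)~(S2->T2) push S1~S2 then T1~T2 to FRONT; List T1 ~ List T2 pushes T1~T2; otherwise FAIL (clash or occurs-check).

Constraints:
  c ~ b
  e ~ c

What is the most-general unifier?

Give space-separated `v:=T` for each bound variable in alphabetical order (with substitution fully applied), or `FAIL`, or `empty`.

Answer: c:=b e:=b

Derivation:
step 1: unify c ~ b  [subst: {-} | 1 pending]
  bind c := b
step 2: unify e ~ b  [subst: {c:=b} | 0 pending]
  bind e := b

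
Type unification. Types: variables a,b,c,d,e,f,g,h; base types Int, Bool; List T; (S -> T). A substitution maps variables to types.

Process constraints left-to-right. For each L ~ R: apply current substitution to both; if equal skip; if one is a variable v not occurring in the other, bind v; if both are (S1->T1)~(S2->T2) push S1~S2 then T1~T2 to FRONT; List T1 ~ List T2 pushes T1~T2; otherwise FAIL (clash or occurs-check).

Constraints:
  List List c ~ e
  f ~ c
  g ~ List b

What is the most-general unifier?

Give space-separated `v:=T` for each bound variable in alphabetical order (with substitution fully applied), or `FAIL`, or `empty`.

step 1: unify List List c ~ e  [subst: {-} | 2 pending]
  bind e := List List c
step 2: unify f ~ c  [subst: {e:=List List c} | 1 pending]
  bind f := c
step 3: unify g ~ List b  [subst: {e:=List List c, f:=c} | 0 pending]
  bind g := List b

Answer: e:=List List c f:=c g:=List b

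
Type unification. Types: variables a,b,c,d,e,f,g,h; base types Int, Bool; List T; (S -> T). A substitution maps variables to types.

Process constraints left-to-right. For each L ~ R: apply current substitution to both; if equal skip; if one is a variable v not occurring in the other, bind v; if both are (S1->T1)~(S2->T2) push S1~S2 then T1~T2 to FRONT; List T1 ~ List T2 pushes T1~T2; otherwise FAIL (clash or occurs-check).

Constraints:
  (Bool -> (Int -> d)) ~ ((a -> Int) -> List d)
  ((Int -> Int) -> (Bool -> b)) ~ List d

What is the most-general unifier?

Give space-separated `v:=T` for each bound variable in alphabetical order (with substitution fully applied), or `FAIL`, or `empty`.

step 1: unify (Bool -> (Int -> d)) ~ ((a -> Int) -> List d)  [subst: {-} | 1 pending]
  -> decompose arrow: push Bool~(a -> Int), (Int -> d)~List d
step 2: unify Bool ~ (a -> Int)  [subst: {-} | 2 pending]
  clash: Bool vs (a -> Int)

Answer: FAIL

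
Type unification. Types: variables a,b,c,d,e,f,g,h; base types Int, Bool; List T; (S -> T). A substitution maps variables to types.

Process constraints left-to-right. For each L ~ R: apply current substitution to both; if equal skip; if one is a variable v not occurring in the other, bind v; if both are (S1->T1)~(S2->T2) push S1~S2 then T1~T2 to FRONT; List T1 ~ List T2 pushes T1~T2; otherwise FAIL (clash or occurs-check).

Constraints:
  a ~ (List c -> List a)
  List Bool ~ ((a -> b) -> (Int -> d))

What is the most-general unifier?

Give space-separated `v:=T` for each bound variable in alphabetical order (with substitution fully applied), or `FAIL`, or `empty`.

Answer: FAIL

Derivation:
step 1: unify a ~ (List c -> List a)  [subst: {-} | 1 pending]
  occurs-check fail: a in (List c -> List a)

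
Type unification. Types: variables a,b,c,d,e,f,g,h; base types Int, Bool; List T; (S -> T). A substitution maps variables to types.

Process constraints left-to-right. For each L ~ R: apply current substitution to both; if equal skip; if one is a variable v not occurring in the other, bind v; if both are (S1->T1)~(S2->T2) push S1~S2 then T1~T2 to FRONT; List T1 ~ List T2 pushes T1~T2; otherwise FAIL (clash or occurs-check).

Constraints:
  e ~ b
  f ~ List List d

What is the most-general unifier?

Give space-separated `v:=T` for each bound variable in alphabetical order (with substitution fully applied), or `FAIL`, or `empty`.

Answer: e:=b f:=List List d

Derivation:
step 1: unify e ~ b  [subst: {-} | 1 pending]
  bind e := b
step 2: unify f ~ List List d  [subst: {e:=b} | 0 pending]
  bind f := List List d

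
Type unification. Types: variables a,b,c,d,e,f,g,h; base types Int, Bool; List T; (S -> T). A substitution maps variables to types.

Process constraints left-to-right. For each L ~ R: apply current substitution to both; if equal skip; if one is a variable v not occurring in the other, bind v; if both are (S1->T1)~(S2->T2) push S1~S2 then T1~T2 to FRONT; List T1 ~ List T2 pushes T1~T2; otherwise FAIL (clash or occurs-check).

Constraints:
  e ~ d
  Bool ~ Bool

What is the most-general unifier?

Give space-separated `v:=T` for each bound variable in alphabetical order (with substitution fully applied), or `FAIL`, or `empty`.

Answer: e:=d

Derivation:
step 1: unify e ~ d  [subst: {-} | 1 pending]
  bind e := d
step 2: unify Bool ~ Bool  [subst: {e:=d} | 0 pending]
  -> identical, skip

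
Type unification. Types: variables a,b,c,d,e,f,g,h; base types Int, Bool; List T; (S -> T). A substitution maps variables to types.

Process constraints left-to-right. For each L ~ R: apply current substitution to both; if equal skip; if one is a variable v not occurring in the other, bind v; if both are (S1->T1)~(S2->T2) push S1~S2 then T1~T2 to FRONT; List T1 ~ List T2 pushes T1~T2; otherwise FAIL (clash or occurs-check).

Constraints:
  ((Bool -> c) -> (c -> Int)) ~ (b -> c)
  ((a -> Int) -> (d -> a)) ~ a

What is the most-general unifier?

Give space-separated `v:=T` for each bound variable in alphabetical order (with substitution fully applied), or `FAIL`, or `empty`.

Answer: FAIL

Derivation:
step 1: unify ((Bool -> c) -> (c -> Int)) ~ (b -> c)  [subst: {-} | 1 pending]
  -> decompose arrow: push (Bool -> c)~b, (c -> Int)~c
step 2: unify (Bool -> c) ~ b  [subst: {-} | 2 pending]
  bind b := (Bool -> c)
step 3: unify (c -> Int) ~ c  [subst: {b:=(Bool -> c)} | 1 pending]
  occurs-check fail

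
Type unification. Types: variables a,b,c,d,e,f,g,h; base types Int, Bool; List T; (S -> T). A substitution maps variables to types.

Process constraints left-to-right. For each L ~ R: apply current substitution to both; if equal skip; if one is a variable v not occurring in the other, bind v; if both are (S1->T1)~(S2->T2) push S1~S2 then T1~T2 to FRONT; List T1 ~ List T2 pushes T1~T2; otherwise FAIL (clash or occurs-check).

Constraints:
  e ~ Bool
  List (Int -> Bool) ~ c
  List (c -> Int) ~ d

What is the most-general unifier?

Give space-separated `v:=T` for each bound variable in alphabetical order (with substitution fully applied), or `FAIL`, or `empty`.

Answer: c:=List (Int -> Bool) d:=List (List (Int -> Bool) -> Int) e:=Bool

Derivation:
step 1: unify e ~ Bool  [subst: {-} | 2 pending]
  bind e := Bool
step 2: unify List (Int -> Bool) ~ c  [subst: {e:=Bool} | 1 pending]
  bind c := List (Int -> Bool)
step 3: unify List (List (Int -> Bool) -> Int) ~ d  [subst: {e:=Bool, c:=List (Int -> Bool)} | 0 pending]
  bind d := List (List (Int -> Bool) -> Int)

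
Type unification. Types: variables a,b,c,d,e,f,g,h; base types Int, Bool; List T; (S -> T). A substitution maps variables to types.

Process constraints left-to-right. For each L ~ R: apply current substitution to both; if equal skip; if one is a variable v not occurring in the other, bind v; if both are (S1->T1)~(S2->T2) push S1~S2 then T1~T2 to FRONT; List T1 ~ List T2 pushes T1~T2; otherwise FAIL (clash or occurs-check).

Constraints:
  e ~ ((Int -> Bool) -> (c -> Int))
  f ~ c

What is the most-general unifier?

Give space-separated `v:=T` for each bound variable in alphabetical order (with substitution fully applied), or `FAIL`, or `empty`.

step 1: unify e ~ ((Int -> Bool) -> (c -> Int))  [subst: {-} | 1 pending]
  bind e := ((Int -> Bool) -> (c -> Int))
step 2: unify f ~ c  [subst: {e:=((Int -> Bool) -> (c -> Int))} | 0 pending]
  bind f := c

Answer: e:=((Int -> Bool) -> (c -> Int)) f:=c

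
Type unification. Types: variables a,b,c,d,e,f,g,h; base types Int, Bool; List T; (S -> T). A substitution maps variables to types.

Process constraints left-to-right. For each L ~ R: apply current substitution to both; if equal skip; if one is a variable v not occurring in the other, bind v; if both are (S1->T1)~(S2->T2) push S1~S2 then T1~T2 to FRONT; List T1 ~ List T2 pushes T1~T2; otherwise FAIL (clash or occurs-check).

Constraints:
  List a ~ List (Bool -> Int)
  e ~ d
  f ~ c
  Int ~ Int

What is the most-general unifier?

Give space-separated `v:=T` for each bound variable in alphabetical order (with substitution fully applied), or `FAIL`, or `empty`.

step 1: unify List a ~ List (Bool -> Int)  [subst: {-} | 3 pending]
  -> decompose List: push a~(Bool -> Int)
step 2: unify a ~ (Bool -> Int)  [subst: {-} | 3 pending]
  bind a := (Bool -> Int)
step 3: unify e ~ d  [subst: {a:=(Bool -> Int)} | 2 pending]
  bind e := d
step 4: unify f ~ c  [subst: {a:=(Bool -> Int), e:=d} | 1 pending]
  bind f := c
step 5: unify Int ~ Int  [subst: {a:=(Bool -> Int), e:=d, f:=c} | 0 pending]
  -> identical, skip

Answer: a:=(Bool -> Int) e:=d f:=c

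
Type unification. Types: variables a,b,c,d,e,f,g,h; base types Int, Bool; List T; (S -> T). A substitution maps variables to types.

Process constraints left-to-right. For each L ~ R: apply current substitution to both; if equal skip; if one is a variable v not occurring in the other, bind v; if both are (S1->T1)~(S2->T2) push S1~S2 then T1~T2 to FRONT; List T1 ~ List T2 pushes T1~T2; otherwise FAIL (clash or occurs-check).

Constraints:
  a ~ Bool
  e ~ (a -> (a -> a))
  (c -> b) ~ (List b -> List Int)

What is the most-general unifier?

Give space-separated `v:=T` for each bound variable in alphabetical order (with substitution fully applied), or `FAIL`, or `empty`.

Answer: a:=Bool b:=List Int c:=List List Int e:=(Bool -> (Bool -> Bool))

Derivation:
step 1: unify a ~ Bool  [subst: {-} | 2 pending]
  bind a := Bool
step 2: unify e ~ (Bool -> (Bool -> Bool))  [subst: {a:=Bool} | 1 pending]
  bind e := (Bool -> (Bool -> Bool))
step 3: unify (c -> b) ~ (List b -> List Int)  [subst: {a:=Bool, e:=(Bool -> (Bool -> Bool))} | 0 pending]
  -> decompose arrow: push c~List b, b~List Int
step 4: unify c ~ List b  [subst: {a:=Bool, e:=(Bool -> (Bool -> Bool))} | 1 pending]
  bind c := List b
step 5: unify b ~ List Int  [subst: {a:=Bool, e:=(Bool -> (Bool -> Bool)), c:=List b} | 0 pending]
  bind b := List Int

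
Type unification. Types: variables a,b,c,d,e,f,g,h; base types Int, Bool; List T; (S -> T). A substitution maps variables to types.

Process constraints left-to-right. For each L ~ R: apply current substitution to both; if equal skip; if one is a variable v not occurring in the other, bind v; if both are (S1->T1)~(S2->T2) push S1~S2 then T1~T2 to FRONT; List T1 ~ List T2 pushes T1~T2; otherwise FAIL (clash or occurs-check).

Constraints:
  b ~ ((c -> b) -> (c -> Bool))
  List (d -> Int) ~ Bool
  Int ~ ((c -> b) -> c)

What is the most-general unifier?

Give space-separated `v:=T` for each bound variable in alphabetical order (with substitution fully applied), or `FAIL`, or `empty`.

Answer: FAIL

Derivation:
step 1: unify b ~ ((c -> b) -> (c -> Bool))  [subst: {-} | 2 pending]
  occurs-check fail: b in ((c -> b) -> (c -> Bool))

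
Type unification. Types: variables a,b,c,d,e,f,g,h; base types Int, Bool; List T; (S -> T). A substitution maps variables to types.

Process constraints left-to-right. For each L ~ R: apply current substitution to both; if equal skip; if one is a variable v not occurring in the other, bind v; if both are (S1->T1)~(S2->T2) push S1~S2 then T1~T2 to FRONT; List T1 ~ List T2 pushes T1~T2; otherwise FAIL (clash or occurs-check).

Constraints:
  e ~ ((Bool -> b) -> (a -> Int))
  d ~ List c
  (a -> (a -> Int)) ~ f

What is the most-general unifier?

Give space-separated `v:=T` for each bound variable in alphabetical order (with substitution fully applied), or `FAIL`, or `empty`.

step 1: unify e ~ ((Bool -> b) -> (a -> Int))  [subst: {-} | 2 pending]
  bind e := ((Bool -> b) -> (a -> Int))
step 2: unify d ~ List c  [subst: {e:=((Bool -> b) -> (a -> Int))} | 1 pending]
  bind d := List c
step 3: unify (a -> (a -> Int)) ~ f  [subst: {e:=((Bool -> b) -> (a -> Int)), d:=List c} | 0 pending]
  bind f := (a -> (a -> Int))

Answer: d:=List c e:=((Bool -> b) -> (a -> Int)) f:=(a -> (a -> Int))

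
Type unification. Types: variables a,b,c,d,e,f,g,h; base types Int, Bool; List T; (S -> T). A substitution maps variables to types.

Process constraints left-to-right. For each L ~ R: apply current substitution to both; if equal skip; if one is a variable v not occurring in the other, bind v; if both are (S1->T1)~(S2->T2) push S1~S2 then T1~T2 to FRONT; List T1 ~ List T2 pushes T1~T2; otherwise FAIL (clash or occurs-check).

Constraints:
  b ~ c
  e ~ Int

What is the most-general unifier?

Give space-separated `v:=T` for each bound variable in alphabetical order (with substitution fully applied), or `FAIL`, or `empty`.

Answer: b:=c e:=Int

Derivation:
step 1: unify b ~ c  [subst: {-} | 1 pending]
  bind b := c
step 2: unify e ~ Int  [subst: {b:=c} | 0 pending]
  bind e := Int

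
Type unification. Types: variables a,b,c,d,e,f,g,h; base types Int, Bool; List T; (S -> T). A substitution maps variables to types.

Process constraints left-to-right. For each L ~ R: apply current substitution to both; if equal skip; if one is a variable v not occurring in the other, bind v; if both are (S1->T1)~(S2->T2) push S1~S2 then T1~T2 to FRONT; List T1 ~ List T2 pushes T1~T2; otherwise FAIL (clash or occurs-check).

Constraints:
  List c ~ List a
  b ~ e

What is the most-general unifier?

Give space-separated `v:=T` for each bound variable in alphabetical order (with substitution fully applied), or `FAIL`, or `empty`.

Answer: b:=e c:=a

Derivation:
step 1: unify List c ~ List a  [subst: {-} | 1 pending]
  -> decompose List: push c~a
step 2: unify c ~ a  [subst: {-} | 1 pending]
  bind c := a
step 3: unify b ~ e  [subst: {c:=a} | 0 pending]
  bind b := e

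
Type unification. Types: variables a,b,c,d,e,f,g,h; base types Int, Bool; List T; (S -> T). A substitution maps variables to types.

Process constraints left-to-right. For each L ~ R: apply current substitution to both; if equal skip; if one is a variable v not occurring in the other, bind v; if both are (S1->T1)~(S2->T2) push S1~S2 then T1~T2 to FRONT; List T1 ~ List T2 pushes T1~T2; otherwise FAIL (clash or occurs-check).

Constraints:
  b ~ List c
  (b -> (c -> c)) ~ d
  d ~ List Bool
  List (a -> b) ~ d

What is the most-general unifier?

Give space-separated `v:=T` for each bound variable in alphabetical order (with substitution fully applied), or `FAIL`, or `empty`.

Answer: FAIL

Derivation:
step 1: unify b ~ List c  [subst: {-} | 3 pending]
  bind b := List c
step 2: unify (List c -> (c -> c)) ~ d  [subst: {b:=List c} | 2 pending]
  bind d := (List c -> (c -> c))
step 3: unify (List c -> (c -> c)) ~ List Bool  [subst: {b:=List c, d:=(List c -> (c -> c))} | 1 pending]
  clash: (List c -> (c -> c)) vs List Bool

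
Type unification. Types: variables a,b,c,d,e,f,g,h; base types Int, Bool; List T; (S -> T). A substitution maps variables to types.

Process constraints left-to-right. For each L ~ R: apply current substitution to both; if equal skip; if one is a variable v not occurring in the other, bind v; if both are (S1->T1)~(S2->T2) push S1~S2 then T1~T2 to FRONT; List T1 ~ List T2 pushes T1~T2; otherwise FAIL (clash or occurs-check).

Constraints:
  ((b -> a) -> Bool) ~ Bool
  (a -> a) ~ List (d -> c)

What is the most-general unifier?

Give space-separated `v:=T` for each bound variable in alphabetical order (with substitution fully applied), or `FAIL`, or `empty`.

Answer: FAIL

Derivation:
step 1: unify ((b -> a) -> Bool) ~ Bool  [subst: {-} | 1 pending]
  clash: ((b -> a) -> Bool) vs Bool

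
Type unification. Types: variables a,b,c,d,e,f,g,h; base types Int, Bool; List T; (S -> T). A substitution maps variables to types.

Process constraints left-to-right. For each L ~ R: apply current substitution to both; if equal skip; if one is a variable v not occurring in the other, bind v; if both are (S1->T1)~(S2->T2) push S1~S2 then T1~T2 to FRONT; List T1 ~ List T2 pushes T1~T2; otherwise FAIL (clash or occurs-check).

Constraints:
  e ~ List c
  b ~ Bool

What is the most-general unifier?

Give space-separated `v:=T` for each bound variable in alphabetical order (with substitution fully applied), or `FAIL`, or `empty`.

Answer: b:=Bool e:=List c

Derivation:
step 1: unify e ~ List c  [subst: {-} | 1 pending]
  bind e := List c
step 2: unify b ~ Bool  [subst: {e:=List c} | 0 pending]
  bind b := Bool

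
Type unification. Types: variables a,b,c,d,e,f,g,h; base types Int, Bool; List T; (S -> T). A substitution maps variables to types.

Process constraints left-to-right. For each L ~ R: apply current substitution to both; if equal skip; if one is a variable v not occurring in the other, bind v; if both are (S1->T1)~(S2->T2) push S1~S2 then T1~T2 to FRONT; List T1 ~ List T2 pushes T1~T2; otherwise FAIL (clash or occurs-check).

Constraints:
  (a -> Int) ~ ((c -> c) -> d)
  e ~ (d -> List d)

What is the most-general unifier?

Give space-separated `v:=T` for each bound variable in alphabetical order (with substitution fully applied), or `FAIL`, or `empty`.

Answer: a:=(c -> c) d:=Int e:=(Int -> List Int)

Derivation:
step 1: unify (a -> Int) ~ ((c -> c) -> d)  [subst: {-} | 1 pending]
  -> decompose arrow: push a~(c -> c), Int~d
step 2: unify a ~ (c -> c)  [subst: {-} | 2 pending]
  bind a := (c -> c)
step 3: unify Int ~ d  [subst: {a:=(c -> c)} | 1 pending]
  bind d := Int
step 4: unify e ~ (Int -> List Int)  [subst: {a:=(c -> c), d:=Int} | 0 pending]
  bind e := (Int -> List Int)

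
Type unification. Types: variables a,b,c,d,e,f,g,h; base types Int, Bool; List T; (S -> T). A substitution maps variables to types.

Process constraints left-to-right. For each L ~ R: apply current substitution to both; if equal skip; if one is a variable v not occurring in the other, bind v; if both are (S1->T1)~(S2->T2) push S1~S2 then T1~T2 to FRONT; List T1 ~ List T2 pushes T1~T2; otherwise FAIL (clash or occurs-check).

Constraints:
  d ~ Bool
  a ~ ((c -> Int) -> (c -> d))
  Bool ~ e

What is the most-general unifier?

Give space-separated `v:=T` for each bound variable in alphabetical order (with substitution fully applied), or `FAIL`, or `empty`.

Answer: a:=((c -> Int) -> (c -> Bool)) d:=Bool e:=Bool

Derivation:
step 1: unify d ~ Bool  [subst: {-} | 2 pending]
  bind d := Bool
step 2: unify a ~ ((c -> Int) -> (c -> Bool))  [subst: {d:=Bool} | 1 pending]
  bind a := ((c -> Int) -> (c -> Bool))
step 3: unify Bool ~ e  [subst: {d:=Bool, a:=((c -> Int) -> (c -> Bool))} | 0 pending]
  bind e := Bool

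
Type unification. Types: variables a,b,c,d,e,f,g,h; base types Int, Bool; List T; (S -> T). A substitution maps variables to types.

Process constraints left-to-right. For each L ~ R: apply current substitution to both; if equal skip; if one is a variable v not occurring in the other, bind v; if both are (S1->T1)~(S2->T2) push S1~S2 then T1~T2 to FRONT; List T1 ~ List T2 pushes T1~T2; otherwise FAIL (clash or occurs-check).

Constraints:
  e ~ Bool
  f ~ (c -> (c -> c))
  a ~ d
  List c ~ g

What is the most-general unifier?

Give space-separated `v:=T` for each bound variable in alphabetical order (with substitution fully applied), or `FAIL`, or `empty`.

Answer: a:=d e:=Bool f:=(c -> (c -> c)) g:=List c

Derivation:
step 1: unify e ~ Bool  [subst: {-} | 3 pending]
  bind e := Bool
step 2: unify f ~ (c -> (c -> c))  [subst: {e:=Bool} | 2 pending]
  bind f := (c -> (c -> c))
step 3: unify a ~ d  [subst: {e:=Bool, f:=(c -> (c -> c))} | 1 pending]
  bind a := d
step 4: unify List c ~ g  [subst: {e:=Bool, f:=(c -> (c -> c)), a:=d} | 0 pending]
  bind g := List c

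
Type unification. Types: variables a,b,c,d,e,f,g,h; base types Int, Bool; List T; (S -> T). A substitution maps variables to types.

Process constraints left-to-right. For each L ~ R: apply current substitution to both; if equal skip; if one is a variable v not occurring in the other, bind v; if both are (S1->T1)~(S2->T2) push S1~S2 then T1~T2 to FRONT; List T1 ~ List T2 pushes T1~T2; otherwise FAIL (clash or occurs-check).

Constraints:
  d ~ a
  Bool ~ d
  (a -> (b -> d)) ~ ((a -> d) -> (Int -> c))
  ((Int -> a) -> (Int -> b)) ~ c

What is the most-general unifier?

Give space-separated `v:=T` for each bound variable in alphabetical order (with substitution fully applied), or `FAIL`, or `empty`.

step 1: unify d ~ a  [subst: {-} | 3 pending]
  bind d := a
step 2: unify Bool ~ a  [subst: {d:=a} | 2 pending]
  bind a := Bool
step 3: unify (Bool -> (b -> Bool)) ~ ((Bool -> Bool) -> (Int -> c))  [subst: {d:=a, a:=Bool} | 1 pending]
  -> decompose arrow: push Bool~(Bool -> Bool), (b -> Bool)~(Int -> c)
step 4: unify Bool ~ (Bool -> Bool)  [subst: {d:=a, a:=Bool} | 2 pending]
  clash: Bool vs (Bool -> Bool)

Answer: FAIL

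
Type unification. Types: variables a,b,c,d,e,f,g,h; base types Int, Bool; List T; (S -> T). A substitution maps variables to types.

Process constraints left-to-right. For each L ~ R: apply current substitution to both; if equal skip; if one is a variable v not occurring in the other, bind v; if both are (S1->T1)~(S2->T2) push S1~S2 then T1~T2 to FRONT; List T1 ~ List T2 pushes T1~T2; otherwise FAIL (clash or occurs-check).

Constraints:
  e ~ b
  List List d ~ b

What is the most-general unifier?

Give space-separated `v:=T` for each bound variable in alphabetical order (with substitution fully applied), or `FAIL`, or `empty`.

Answer: b:=List List d e:=List List d

Derivation:
step 1: unify e ~ b  [subst: {-} | 1 pending]
  bind e := b
step 2: unify List List d ~ b  [subst: {e:=b} | 0 pending]
  bind b := List List d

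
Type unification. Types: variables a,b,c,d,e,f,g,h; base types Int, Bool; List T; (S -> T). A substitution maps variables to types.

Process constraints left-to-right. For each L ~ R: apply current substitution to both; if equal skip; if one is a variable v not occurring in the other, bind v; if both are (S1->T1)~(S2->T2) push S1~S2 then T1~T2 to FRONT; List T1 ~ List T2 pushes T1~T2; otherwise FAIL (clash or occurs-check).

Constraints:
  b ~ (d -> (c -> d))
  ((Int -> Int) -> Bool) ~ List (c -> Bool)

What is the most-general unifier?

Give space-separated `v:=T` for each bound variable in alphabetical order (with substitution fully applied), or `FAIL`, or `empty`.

step 1: unify b ~ (d -> (c -> d))  [subst: {-} | 1 pending]
  bind b := (d -> (c -> d))
step 2: unify ((Int -> Int) -> Bool) ~ List (c -> Bool)  [subst: {b:=(d -> (c -> d))} | 0 pending]
  clash: ((Int -> Int) -> Bool) vs List (c -> Bool)

Answer: FAIL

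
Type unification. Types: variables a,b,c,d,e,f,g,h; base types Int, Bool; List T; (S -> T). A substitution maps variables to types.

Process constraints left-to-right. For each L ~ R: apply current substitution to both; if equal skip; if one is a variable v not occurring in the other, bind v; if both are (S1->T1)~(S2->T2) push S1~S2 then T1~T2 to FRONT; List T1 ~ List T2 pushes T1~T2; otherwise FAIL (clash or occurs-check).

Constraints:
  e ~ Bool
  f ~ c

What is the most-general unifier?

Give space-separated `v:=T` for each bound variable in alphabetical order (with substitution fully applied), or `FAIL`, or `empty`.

Answer: e:=Bool f:=c

Derivation:
step 1: unify e ~ Bool  [subst: {-} | 1 pending]
  bind e := Bool
step 2: unify f ~ c  [subst: {e:=Bool} | 0 pending]
  bind f := c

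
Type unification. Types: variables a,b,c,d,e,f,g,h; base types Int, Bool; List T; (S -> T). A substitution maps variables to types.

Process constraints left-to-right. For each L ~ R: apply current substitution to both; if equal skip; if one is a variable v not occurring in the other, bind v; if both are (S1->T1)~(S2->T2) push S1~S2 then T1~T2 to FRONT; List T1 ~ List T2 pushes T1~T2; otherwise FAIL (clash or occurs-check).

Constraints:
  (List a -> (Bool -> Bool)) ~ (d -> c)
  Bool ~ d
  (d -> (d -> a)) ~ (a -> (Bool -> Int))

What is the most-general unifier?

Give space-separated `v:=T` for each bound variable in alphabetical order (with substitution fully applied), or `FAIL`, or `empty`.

Answer: FAIL

Derivation:
step 1: unify (List a -> (Bool -> Bool)) ~ (d -> c)  [subst: {-} | 2 pending]
  -> decompose arrow: push List a~d, (Bool -> Bool)~c
step 2: unify List a ~ d  [subst: {-} | 3 pending]
  bind d := List a
step 3: unify (Bool -> Bool) ~ c  [subst: {d:=List a} | 2 pending]
  bind c := (Bool -> Bool)
step 4: unify Bool ~ List a  [subst: {d:=List a, c:=(Bool -> Bool)} | 1 pending]
  clash: Bool vs List a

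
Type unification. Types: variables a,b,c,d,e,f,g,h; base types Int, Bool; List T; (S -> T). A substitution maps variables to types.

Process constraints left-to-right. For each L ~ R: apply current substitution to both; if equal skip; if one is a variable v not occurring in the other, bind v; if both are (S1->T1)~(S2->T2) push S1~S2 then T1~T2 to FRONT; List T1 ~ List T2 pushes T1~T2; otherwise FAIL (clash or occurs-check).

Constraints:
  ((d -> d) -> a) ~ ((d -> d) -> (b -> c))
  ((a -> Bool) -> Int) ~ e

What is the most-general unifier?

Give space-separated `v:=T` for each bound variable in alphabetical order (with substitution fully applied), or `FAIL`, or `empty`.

Answer: a:=(b -> c) e:=(((b -> c) -> Bool) -> Int)

Derivation:
step 1: unify ((d -> d) -> a) ~ ((d -> d) -> (b -> c))  [subst: {-} | 1 pending]
  -> decompose arrow: push (d -> d)~(d -> d), a~(b -> c)
step 2: unify (d -> d) ~ (d -> d)  [subst: {-} | 2 pending]
  -> identical, skip
step 3: unify a ~ (b -> c)  [subst: {-} | 1 pending]
  bind a := (b -> c)
step 4: unify (((b -> c) -> Bool) -> Int) ~ e  [subst: {a:=(b -> c)} | 0 pending]
  bind e := (((b -> c) -> Bool) -> Int)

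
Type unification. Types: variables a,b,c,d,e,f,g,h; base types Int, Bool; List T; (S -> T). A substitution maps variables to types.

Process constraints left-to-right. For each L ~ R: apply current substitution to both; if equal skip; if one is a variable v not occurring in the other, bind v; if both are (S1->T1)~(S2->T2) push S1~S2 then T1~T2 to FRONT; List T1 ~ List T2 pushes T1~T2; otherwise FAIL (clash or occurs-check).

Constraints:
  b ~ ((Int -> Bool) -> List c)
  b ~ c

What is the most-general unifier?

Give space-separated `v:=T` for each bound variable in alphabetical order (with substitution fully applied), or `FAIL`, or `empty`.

step 1: unify b ~ ((Int -> Bool) -> List c)  [subst: {-} | 1 pending]
  bind b := ((Int -> Bool) -> List c)
step 2: unify ((Int -> Bool) -> List c) ~ c  [subst: {b:=((Int -> Bool) -> List c)} | 0 pending]
  occurs-check fail

Answer: FAIL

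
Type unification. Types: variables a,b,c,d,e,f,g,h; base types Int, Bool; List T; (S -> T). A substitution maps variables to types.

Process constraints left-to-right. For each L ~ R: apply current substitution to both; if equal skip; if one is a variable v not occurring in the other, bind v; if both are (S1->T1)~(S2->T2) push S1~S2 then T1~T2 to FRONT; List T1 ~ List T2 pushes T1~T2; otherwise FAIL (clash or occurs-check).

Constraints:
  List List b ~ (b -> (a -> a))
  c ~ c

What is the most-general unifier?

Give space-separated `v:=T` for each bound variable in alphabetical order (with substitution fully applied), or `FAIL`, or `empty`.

step 1: unify List List b ~ (b -> (a -> a))  [subst: {-} | 1 pending]
  clash: List List b vs (b -> (a -> a))

Answer: FAIL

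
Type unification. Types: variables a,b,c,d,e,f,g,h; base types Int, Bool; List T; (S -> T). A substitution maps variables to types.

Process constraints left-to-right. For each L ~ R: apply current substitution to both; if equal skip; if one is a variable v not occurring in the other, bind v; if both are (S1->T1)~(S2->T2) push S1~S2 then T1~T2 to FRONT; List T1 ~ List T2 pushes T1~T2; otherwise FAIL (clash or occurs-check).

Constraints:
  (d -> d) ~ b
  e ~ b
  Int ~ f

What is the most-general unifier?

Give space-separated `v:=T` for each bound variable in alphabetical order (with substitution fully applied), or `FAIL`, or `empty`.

Answer: b:=(d -> d) e:=(d -> d) f:=Int

Derivation:
step 1: unify (d -> d) ~ b  [subst: {-} | 2 pending]
  bind b := (d -> d)
step 2: unify e ~ (d -> d)  [subst: {b:=(d -> d)} | 1 pending]
  bind e := (d -> d)
step 3: unify Int ~ f  [subst: {b:=(d -> d), e:=(d -> d)} | 0 pending]
  bind f := Int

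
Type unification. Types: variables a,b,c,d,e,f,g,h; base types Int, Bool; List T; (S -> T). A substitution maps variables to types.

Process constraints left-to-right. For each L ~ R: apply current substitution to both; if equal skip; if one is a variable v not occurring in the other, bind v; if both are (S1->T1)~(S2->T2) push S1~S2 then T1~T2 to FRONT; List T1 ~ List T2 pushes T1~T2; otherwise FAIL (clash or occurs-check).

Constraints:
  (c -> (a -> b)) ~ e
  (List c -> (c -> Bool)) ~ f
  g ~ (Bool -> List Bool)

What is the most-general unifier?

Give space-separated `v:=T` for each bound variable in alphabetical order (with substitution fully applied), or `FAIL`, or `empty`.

Answer: e:=(c -> (a -> b)) f:=(List c -> (c -> Bool)) g:=(Bool -> List Bool)

Derivation:
step 1: unify (c -> (a -> b)) ~ e  [subst: {-} | 2 pending]
  bind e := (c -> (a -> b))
step 2: unify (List c -> (c -> Bool)) ~ f  [subst: {e:=(c -> (a -> b))} | 1 pending]
  bind f := (List c -> (c -> Bool))
step 3: unify g ~ (Bool -> List Bool)  [subst: {e:=(c -> (a -> b)), f:=(List c -> (c -> Bool))} | 0 pending]
  bind g := (Bool -> List Bool)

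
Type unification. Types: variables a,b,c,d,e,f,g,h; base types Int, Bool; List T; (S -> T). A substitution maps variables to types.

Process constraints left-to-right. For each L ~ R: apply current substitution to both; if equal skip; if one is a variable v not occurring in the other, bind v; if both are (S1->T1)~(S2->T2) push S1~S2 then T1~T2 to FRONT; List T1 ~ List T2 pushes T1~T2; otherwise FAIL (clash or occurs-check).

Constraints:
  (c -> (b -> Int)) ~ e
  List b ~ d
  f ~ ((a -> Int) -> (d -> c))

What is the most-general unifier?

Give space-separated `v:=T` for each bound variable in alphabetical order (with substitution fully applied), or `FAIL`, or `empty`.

step 1: unify (c -> (b -> Int)) ~ e  [subst: {-} | 2 pending]
  bind e := (c -> (b -> Int))
step 2: unify List b ~ d  [subst: {e:=(c -> (b -> Int))} | 1 pending]
  bind d := List b
step 3: unify f ~ ((a -> Int) -> (List b -> c))  [subst: {e:=(c -> (b -> Int)), d:=List b} | 0 pending]
  bind f := ((a -> Int) -> (List b -> c))

Answer: d:=List b e:=(c -> (b -> Int)) f:=((a -> Int) -> (List b -> c))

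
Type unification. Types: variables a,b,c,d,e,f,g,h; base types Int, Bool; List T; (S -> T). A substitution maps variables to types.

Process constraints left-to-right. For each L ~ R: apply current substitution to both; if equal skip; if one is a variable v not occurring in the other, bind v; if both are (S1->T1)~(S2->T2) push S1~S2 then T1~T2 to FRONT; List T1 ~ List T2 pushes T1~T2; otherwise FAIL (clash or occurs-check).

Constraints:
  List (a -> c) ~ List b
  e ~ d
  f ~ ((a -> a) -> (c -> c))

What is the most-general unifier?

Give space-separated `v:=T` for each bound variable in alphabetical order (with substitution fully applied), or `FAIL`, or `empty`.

Answer: b:=(a -> c) e:=d f:=((a -> a) -> (c -> c))

Derivation:
step 1: unify List (a -> c) ~ List b  [subst: {-} | 2 pending]
  -> decompose List: push (a -> c)~b
step 2: unify (a -> c) ~ b  [subst: {-} | 2 pending]
  bind b := (a -> c)
step 3: unify e ~ d  [subst: {b:=(a -> c)} | 1 pending]
  bind e := d
step 4: unify f ~ ((a -> a) -> (c -> c))  [subst: {b:=(a -> c), e:=d} | 0 pending]
  bind f := ((a -> a) -> (c -> c))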